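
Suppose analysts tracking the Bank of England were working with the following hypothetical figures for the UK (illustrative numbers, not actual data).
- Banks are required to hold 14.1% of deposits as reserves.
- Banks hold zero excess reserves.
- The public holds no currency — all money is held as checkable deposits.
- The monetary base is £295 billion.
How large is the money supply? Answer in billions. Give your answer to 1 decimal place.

With no currency drain or excess reserves, the money multiplier is m = 1/rr = 1/0.141 ≈ 7.09220.
Money supply M = m × MB = 7.09220 × 295 = 2092.199 billion.

£2092.2 billion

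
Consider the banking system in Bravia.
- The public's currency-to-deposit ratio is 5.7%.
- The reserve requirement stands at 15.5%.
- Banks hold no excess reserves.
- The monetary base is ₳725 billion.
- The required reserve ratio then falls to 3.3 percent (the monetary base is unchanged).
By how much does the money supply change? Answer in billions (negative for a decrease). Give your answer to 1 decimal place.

Initially m₁ = (1 + 0.057) / (0.155 + 0.057) ≈ 4.98585, so M₁ = 4.98585 × 725 ≈ 3614.7413 billion.
After the change m₂ = (1 + 0.057) / (0.033 + 0.057) ≈ 11.74444, so M₂ = 11.74444 × 725 = 8514.719 billion.
ΔM = M₂ − M₁ = 8514.719 − 3614.7413 = 4899.9777 billion.

₳4900.0 billion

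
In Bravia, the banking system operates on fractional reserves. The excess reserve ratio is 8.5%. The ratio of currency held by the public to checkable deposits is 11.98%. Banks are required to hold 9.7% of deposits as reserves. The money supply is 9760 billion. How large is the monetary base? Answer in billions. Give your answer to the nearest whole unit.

The money multiplier is m = (1 + c) / (rr + e + c) = (1 + 0.1198) / (0.097 + 0.085 + 0.1198) ≈ 3.71040.
MB = M / m = 9760 / 3.71040 ≈ 2630.4442 billion.

2630 billion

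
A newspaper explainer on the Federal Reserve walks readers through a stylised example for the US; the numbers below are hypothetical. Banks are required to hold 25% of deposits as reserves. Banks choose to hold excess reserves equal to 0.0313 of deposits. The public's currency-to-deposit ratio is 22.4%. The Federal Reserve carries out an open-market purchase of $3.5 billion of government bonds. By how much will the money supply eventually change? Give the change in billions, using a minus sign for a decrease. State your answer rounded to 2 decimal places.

The money multiplier is m = (1 + c) / (rr + e + c) = (1 + 0.224) / (0.25 + 0.0313 + 0.224) ≈ 2.4223.
The purchase adds 3.5 billion of base, so ΔM = m × ΔMB = 2.4223 × (+3.5) ≈ 8.478 billion.

$8.48 billion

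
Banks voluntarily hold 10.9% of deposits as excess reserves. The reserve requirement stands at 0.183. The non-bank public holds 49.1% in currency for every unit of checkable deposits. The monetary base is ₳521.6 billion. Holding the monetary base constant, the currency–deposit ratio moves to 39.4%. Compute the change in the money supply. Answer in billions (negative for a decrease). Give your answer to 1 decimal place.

Initially m₁ = (1 + 0.491) / (0.183 + 0.109 + 0.491) ≈ 1.90421, so M₁ = 1.90421 × 521.6 ≈ 993.2359 billion.
After the change m₂ = (1 + 0.394) / (0.183 + 0.109 + 0.394) ≈ 2.03207, so M₂ = 2.03207 × 521.6 ≈ 1059.9277 billion.
ΔM = M₂ − M₁ = 1059.9277 − 993.2359 = 66.6918 billion.

₳66.7 billion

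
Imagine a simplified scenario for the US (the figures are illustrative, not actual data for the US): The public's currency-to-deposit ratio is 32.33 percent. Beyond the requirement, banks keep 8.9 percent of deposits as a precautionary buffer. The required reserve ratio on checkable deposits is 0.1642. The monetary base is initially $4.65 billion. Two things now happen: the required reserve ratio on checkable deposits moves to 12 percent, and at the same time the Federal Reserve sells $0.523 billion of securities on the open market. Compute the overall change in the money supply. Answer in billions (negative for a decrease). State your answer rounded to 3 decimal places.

Before: m₁ = (1 + 0.3233) / (0.1642 + 0.089 + 0.3233) ≈ 2.29540, MB₁ = 4.65, so M₁ = 2.29540 × 4.65 ≈ 10.6736 billion.
After: m₂ = (1 + 0.3233) / (0.12 + 0.089 + 0.3233) ≈ 2.48600, MB₂ = 4.65 − 0.523 = 4.127, so M₂ = 2.48600 × 4.127 ≈ 10.2597 billion.
ΔM = M₂ − M₁ = 10.2597 − 10.6736 = -0.4139 billion.

-0.414 billion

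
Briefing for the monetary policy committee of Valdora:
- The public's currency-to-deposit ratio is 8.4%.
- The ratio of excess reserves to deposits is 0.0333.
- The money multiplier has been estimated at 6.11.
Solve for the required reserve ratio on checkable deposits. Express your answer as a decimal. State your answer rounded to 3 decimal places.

Using m = 6.11. Since m = (1 + c)/(c + rr + e), the denominator satisfies c + rr + e = (1 + c)/m = (1 + 0.084) / 6.11 ≈ 0.177414.
With c = 0.084 and e = 0.0333, the required reserve ratio on checkable deposits is 0.177414 − 0.084 − 0.0333 = 0.060114.

0.060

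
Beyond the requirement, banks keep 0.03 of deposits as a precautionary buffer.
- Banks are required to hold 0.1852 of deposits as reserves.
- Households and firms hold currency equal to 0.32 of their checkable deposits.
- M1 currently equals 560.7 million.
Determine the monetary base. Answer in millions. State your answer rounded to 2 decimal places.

227.34 million

The money multiplier is m = (1 + c) / (rr + e + c) = (1 + 0.32) / (0.1852 + 0.03 + 0.32) ≈ 2.466368.
MB = M / m = 560.7 / 2.466368 ≈ 227.3383 million.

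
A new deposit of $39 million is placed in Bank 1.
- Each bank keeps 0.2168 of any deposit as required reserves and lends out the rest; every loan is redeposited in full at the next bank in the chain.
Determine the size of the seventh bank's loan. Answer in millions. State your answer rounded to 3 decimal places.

Each bank lends a fraction (1 − rr) = 0.7832 of the deposit it receives, so Bank 7 receives 39·0.7832^6 and lends 39·0.7832^7 ≈ 7.0497 million.

$7.050 million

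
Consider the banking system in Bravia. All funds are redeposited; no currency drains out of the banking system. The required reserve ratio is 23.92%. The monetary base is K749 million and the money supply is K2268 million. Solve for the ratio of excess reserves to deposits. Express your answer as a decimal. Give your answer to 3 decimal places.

0.091

Using m = M/MB = 2268/749 ≈ 3.028037. Since m = (1 + c)/(c + rr + e), the denominator satisfies c + rr + e = (1 + c)/m = (1 + 0) / 3.028037 ≈ 0.330247.
With c = 0 and rr = 0.2392, the ratio of excess reserves to deposits is 0.330247 − 0 − 0.2392 = 0.091047.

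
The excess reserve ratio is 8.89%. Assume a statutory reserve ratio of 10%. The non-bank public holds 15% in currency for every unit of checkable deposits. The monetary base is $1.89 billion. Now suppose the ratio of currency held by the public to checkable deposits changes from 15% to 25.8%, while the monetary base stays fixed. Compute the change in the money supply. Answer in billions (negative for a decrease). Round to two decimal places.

-1.09 billion

Initially m₁ = (1 + 0.15) / (0.1 + 0.0889 + 0.15) ≈ 3.3933, so M₁ = 3.3933 × 1.89 ≈ 6.4133 billion.
After the change m₂ = (1 + 0.258) / (0.1 + 0.0889 + 0.258) ≈ 2.8149, so M₂ = 2.8149 × 1.89 ≈ 5.3202 billion.
ΔM = M₂ − M₁ = 5.3202 − 6.4133 = -1.0931 billion.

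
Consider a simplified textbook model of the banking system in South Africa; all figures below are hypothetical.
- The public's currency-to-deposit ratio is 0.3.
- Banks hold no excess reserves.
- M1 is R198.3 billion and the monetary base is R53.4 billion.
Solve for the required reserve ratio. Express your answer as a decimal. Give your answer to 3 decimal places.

Using m = M/MB = 198.3/53.4 ≈ 3.713483. Since m = (1 + c)/(c + rr + e), the denominator satisfies c + rr + e = (1 + c)/m = (1 + 0.3) / 3.713483 ≈ 0.350076.
With c = 0.3 and e = 0, the required reserve ratio is 0.350076 − 0.3 − 0 = 0.050076.

0.050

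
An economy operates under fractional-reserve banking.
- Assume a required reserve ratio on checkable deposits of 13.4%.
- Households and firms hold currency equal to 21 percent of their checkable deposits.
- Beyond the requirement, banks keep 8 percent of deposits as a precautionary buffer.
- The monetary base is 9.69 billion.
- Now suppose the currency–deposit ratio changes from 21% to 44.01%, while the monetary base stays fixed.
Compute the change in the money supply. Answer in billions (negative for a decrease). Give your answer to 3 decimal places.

Initially m₁ = (1 + 0.21) / (0.134 + 0.08 + 0.21) ≈ 2.85377, so M₁ = 2.85377 × 9.69 ≈ 27.653 billion.
After the change m₂ = (1 + 0.4401) / (0.134 + 0.08 + 0.4401) ≈ 2.20165, so M₂ = 2.20165 × 9.69 ≈ 21.334 billion.
ΔM = M₂ − M₁ = 21.334 − 27.653 = -6.319 billion.

-6.319 billion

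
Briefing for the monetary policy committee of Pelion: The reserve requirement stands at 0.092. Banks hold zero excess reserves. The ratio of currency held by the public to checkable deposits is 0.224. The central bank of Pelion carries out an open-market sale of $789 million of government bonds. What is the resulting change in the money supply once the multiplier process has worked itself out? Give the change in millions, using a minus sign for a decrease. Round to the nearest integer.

-3056 million

The money multiplier is m = (1 + c) / (rr + c) = (1 + 0.224) / (0.092 + 0.224) ≈ 3.8734.
The sale removes 789 million of base, so ΔM = m × ΔMB = 3.8734 × (−789) = -3056.1126 million.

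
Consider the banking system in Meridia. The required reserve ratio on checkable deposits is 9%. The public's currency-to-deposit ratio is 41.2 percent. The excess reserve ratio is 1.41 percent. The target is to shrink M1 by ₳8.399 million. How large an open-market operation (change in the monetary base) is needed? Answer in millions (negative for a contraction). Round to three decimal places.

-3.070 million

The money multiplier is m = (1 + c) / (rr + e + c) = (1 + 0.412) / (0.09 + 0.0141 + 0.412) ≈ 2.73590.
ΔMB = ΔM / m = (−8.399) / 2.73590 ≈ -3.0699 million.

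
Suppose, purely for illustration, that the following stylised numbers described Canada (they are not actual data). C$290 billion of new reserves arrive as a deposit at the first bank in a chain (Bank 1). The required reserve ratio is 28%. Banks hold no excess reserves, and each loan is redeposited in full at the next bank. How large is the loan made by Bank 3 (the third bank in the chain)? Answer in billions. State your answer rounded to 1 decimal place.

C$108.2 billion

Each bank lends a fraction (1 − rr) = 0.7200 of the deposit it receives, so Bank 3 receives 290·0.7200^2 and lends 290·0.7200^3 ≈ 108.2419 billion.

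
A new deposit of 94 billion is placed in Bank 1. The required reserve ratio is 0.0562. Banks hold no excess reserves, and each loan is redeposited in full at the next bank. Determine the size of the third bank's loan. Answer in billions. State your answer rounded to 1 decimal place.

Each bank lends a fraction (1 − rr) = 0.9438 of the deposit it receives, so Bank 3 receives 94·0.9438^2 and lends 94·0.9438^3 ≈ 79.0256 billion.

79.0 billion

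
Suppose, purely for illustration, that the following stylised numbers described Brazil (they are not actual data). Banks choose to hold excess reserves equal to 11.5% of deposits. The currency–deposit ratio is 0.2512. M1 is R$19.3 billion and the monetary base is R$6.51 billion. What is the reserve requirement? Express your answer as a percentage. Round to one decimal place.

5.6%

Using m = M/MB = 19.3/6.51 ≈ 2.964670. Since m = (1 + c)/(c + rr + e), the denominator satisfies c + rr + e = (1 + c)/m = (1 + 0.2512) / 2.964670 ≈ 0.422037.
With c = 0.2512 and e = 0.115, the reserve requirement is 0.422037 − 0.2512 − 0.115 = 0.055837.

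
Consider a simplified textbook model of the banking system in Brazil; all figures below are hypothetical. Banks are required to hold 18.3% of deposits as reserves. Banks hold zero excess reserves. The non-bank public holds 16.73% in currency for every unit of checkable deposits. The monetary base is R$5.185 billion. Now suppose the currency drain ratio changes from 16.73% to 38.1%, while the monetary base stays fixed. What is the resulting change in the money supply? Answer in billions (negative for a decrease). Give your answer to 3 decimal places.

-4.582 billion

Initially m₁ = (1 + 0.1673) / (0.183 + 0.1673) ≈ 3.33229, so M₁ = 3.33229 × 5.185 ≈ 17.2779 billion.
After the change m₂ = (1 + 0.381) / (0.183 + 0.381) ≈ 2.44858, so M₂ = 2.44858 × 5.185 ≈ 12.6959 billion.
ΔM = M₂ − M₁ = 12.6959 − 17.2779 = -4.582 billion.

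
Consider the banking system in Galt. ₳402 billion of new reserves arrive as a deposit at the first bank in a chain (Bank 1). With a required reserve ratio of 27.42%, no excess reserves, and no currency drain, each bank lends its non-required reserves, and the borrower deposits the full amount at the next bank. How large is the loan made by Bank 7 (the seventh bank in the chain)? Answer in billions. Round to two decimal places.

Each bank lends a fraction (1 − rr) = 0.7258 of the deposit it receives, so Bank 7 receives 402·0.7258^6 and lends 402·0.7258^7 ≈ 42.6525 billion.

₳42.65 billion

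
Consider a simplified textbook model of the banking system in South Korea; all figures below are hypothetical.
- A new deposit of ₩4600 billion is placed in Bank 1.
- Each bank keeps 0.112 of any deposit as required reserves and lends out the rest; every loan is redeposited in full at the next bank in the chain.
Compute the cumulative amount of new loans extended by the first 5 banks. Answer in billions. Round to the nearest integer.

Bank i lends (1 − rr)^i of the original deposit: Bank 1 lends 4600·0.8880 = 4084.8000, Bank 2 lends 4600·0.8880² = 3627.3024, and so on.
Summing a geometric series: total = 4600·[0.8880·(1 − 0.8880^5) / (1 − 0.8880)] ≈ 16333.3698 billion.

₩16333 billion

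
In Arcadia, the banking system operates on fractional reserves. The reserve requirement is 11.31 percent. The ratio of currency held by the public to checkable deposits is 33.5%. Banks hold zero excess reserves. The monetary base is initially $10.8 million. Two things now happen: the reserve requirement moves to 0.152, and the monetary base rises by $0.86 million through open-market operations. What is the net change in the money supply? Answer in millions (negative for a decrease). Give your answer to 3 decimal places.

-0.213 million

Before: m₁ = (1 + 0.335) / (0.1131 + 0.335) ≈ 2.979246, MB₁ = 10.8, so M₁ = 2.979246 × 10.8 ≈ 32.1759 million.
After: m₂ = (1 + 0.335) / (0.152 + 0.335) ≈ 2.741273, MB₂ = 10.8 + 0.86 = 11.66, so M₂ = 2.741273 × 11.66 ≈ 31.9632 million.
ΔM = M₂ − M₁ = 31.9632 − 32.1759 = -0.2127 million.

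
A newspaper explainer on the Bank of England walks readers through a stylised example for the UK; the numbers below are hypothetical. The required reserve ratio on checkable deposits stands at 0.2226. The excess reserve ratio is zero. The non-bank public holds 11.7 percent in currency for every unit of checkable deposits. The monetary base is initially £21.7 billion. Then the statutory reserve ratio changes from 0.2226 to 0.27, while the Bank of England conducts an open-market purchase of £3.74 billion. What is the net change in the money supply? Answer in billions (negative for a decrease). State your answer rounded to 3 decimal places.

£2.053 billion

Before: m₁ = (1 + 0.117) / (0.2226 + 0.117) ≈ 3.289164, MB₁ = 21.7, so M₁ = 3.289164 × 21.7 ≈ 71.3749 billion.
After: m₂ = (1 + 0.117) / (0.27 + 0.117) ≈ 2.886305, MB₂ = 21.7 + 3.74 = 25.44, so M₂ = 2.886305 × 25.44 ≈ 73.4276 billion.
ΔM = M₂ − M₁ = 73.4276 − 71.3749 = 2.0527 billion.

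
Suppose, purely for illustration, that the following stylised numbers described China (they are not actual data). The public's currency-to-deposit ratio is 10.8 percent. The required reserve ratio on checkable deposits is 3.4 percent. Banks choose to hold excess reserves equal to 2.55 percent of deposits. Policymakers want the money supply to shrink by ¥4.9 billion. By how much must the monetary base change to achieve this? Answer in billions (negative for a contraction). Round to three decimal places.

The money multiplier is m = (1 + c) / (rr + e + c) = (1 + 0.108) / (0.034 + 0.0255 + 0.108) ≈ 6.61493.
ΔMB = ΔM / m = (−4.9) / 6.61493 ≈ -0.7407 billion.

-0.741 billion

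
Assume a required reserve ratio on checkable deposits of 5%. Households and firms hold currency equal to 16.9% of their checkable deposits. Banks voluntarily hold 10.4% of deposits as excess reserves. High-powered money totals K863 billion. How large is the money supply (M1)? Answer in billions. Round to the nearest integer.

The money multiplier is m = (1 + c) / (rr + e + c) = (1 + 0.169) / (0.05 + 0.104 + 0.169) ≈ 3.6192.
So M = m × MB = 3.6192 × 863 = 3123.3696 billion.

K3123 billion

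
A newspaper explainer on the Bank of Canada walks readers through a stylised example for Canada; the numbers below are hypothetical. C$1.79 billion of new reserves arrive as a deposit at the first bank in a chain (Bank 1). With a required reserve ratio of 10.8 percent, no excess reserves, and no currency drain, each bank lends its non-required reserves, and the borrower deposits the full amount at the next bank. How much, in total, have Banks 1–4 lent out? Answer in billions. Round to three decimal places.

C$5.425 billion

Bank i lends (1 − rr)^i of the original deposit: Bank 1 lends 1.79·0.8920 ≈ 1.5967, Bank 2 lends 1.79·0.8920² ≈ 1.4242, and so on.
Summing a geometric series: total = 1.79·[0.8920·(1 − 0.8920^4) / (1 − 0.8920)] ≈ 5.4246 billion.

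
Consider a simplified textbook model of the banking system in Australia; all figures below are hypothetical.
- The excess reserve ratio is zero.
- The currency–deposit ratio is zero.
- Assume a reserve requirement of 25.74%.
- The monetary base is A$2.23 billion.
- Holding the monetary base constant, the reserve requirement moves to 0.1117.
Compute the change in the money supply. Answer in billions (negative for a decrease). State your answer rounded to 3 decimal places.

Initially m₁ = 1 / (0.2574) ≈ 3.88500, so M₁ = 3.88500 × 2.23 ≈ 8.6635 billion.
After the change m₂ = 1 / (0.1117) ≈ 8.95255, so M₂ = 8.95255 × 2.23 ≈ 19.9642 billion.
ΔM = M₂ − M₁ = 19.9642 − 8.6635 = 11.3007 billion.

A$11.301 billion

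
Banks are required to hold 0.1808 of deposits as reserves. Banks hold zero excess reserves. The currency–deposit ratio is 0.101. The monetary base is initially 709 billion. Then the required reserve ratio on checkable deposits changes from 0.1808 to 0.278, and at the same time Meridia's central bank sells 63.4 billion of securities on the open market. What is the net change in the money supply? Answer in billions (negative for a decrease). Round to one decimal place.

-894.6 billion

Before: m₁ = (1 + 0.101) / (0.1808 + 0.101) ≈ 3.90703, MB₁ = 709, so M₁ = 3.90703 × 709 ≈ 2770.0843 billion.
After: m₂ = (1 + 0.101) / (0.278 + 0.101) ≈ 2.90501, MB₂ = 709 − 63.4 = 645.6, so M₂ = 2.90501 × 645.6 ≈ 1875.4745 billion.
ΔM = M₂ − M₁ = 1875.4745 − 2770.0843 = -894.6098 billion.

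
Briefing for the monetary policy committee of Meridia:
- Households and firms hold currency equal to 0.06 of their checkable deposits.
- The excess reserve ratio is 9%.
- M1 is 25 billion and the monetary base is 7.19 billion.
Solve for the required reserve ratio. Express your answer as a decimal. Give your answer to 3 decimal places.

Using m = M/MB = 25/7.19 ≈ 3.477051. Since m = (1 + c)/(c + rr + e), the denominator satisfies c + rr + e = (1 + c)/m = (1 + 0.06) / 3.477051 ≈ 0.304856.
With c = 0.06 and e = 0.09, the required reserve ratio is 0.304856 − 0.06 − 0.09 = 0.154856.

0.155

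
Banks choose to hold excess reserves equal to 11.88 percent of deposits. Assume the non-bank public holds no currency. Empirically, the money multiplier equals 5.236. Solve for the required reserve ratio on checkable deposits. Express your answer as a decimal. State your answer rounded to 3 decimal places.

Using m = 5.236. Since m = (1 + c)/(c + rr + e), the denominator satisfies c + rr + e = (1 + c)/m = (1 + 0) / 5.236 ≈ 0.190985.
With c = 0 and e = 0.1188, the required reserve ratio on checkable deposits is 0.190985 − 0 − 0.1188 = 0.072185.

0.072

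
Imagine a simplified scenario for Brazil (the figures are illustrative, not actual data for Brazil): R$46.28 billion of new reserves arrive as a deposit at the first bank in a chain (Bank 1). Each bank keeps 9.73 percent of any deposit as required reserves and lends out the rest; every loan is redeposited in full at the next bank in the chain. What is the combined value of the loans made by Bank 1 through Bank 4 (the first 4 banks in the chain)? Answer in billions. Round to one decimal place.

R$144.3 billion

Bank i lends (1 − rr)^i of the original deposit: Bank 1 lends 46.28·0.9027 ≈ 41.7770, Bank 2 lends 46.28·0.9027² ≈ 37.7121, and so on.
Summing a geometric series: total = 46.28·[0.9027·(1 − 0.9027^4) / (1 − 0.9027)] ≈ 144.2620 billion.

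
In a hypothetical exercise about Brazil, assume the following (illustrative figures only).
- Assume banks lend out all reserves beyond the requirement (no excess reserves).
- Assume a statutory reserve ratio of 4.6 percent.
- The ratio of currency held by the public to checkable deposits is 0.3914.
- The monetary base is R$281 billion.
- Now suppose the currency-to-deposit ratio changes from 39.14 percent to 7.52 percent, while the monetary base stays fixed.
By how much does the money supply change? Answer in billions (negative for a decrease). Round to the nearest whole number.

R$1599 billion

Initially m₁ = (1 + 0.3914) / (0.046 + 0.3914) ≈ 3.1811, so M₁ = 3.1811 × 281 = 893.8891 billion.
After the change m₂ = (1 + 0.0752) / (0.046 + 0.0752) ≈ 8.8713, so M₂ = 8.8713 × 281 = 2492.8353 billion.
ΔM = M₂ − M₁ = 2492.8353 − 893.8891 = 1598.9462 billion.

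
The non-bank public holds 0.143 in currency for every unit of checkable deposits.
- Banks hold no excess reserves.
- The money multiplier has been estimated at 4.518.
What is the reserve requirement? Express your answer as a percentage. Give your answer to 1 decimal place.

Using m = 4.518. Since m = (1 + c)/(c + rr + e), the denominator satisfies c + rr + e = (1 + c)/m = (1 + 0.143) / 4.518 ≈ 0.252988.
With c = 0.143 and e = 0, the reserve requirement is 0.252988 − 0.143 − 0 = 0.109988.

11.0%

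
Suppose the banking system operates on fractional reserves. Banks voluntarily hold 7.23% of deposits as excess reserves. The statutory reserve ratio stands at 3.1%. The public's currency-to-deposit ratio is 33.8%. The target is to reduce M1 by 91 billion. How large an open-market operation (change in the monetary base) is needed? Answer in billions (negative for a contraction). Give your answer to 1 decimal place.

The money multiplier is m = (1 + c) / (rr + e + c) = (1 + 0.338) / (0.031 + 0.0723 + 0.338) ≈ 3.0320.
ΔMB = ΔM / m = (−91) / 3.0320 ≈ -30.0132 billion.

-30.0 billion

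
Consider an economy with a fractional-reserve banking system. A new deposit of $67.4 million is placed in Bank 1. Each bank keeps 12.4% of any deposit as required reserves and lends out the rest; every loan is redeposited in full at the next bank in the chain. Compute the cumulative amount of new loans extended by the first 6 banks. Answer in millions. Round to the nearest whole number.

Bank i lends (1 − rr)^i of the original deposit: Bank 1 lends 67.4·0.8760 = 59.0424, Bank 2 lends 67.4·0.8760² ≈ 51.7211, and so on.
Summing a geometric series: total = 67.4·[0.8760·(1 − 0.8760^6) / (1 − 0.8760)] ≈ 260.9857 million.

$261 million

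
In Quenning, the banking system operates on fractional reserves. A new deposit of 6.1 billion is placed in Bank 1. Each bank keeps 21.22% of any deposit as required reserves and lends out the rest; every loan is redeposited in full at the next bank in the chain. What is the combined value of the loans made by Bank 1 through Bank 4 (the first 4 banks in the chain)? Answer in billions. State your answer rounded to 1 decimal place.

Bank i lends (1 − rr)^i of the original deposit: Bank 1 lends 6.1·0.7878 ≈ 4.8056, Bank 2 lends 6.1·0.7878² ≈ 3.7858, and so on.
Summing a geometric series: total = 6.1·[0.7878·(1 − 0.7878^4) / (1 − 0.7878)] ≈ 13.9235 billion.

13.9 billion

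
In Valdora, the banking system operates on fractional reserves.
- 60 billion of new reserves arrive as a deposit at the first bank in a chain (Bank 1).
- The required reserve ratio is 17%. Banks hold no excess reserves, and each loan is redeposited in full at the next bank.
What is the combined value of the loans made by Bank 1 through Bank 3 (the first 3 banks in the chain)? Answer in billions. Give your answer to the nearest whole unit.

125 billion

Bank i lends (1 − rr)^i of the original deposit: Bank 1 lends 60·0.8300 = 49.8000, Bank 2 lends 60·0.8300² = 41.3340, and so on.
Summing a geometric series: total = 60·[0.8300·(1 − 0.8300^3) / (1 − 0.8300)] ≈ 125.4412 billion.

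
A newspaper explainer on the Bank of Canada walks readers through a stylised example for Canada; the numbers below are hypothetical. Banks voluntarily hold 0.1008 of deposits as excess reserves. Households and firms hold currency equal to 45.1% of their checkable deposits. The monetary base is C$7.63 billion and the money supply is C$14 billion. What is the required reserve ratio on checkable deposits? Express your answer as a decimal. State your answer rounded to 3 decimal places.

0.239

Using m = M/MB = 14/7.63 ≈ 1.834862. Since m = (1 + c)/(c + rr + e), the denominator satisfies c + rr + e = (1 + c)/m = (1 + 0.451) / 1.834862 ≈ 0.790795.
With c = 0.451 and e = 0.1008, the required reserve ratio on checkable deposits is 0.790795 − 0.451 − 0.1008 = 0.238995.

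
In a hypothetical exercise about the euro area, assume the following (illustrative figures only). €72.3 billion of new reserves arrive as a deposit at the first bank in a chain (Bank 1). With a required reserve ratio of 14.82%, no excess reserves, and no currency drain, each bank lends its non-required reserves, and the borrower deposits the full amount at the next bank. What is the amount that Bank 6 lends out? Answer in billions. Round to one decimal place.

€27.6 billion

Each bank lends a fraction (1 − rr) = 0.8518 of the deposit it receives, so Bank 6 receives 72.3·0.8518^5 and lends 72.3·0.8518^6 ≈ 27.6162 billion.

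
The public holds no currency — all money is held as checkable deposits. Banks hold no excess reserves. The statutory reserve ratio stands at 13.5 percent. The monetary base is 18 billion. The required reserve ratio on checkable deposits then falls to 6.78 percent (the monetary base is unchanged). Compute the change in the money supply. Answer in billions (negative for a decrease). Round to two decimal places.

132.15 billion

Initially m₁ = 1 / (0.135) ≈ 7.40741, so M₁ = 7.40741 × 18 ≈ 133.3334 billion.
After the change m₂ = 1 / (0.0678) ≈ 14.74926, so M₂ = 14.74926 × 18 ≈ 265.4867 billion.
ΔM = M₂ − M₁ = 265.4867 − 133.3334 = 132.1533 billion.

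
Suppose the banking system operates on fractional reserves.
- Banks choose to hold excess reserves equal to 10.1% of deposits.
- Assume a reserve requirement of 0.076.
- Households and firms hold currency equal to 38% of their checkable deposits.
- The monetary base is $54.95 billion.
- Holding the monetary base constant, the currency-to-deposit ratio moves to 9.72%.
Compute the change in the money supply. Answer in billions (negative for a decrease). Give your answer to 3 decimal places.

Initially m₁ = (1 + 0.38) / (0.076 + 0.101 + 0.38) ≈ 2.477558, so M₁ = 2.477558 × 54.95 ≈ 136.1418 billion.
After the change m₂ = (1 + 0.0972) / (0.076 + 0.101 + 0.0972) ≈ 4.001459, so M₂ = 4.001459 × 54.95 ≈ 219.8802 billion.
ΔM = M₂ − M₁ = 219.8802 − 136.1418 = 83.7384 billion.

$83.738 billion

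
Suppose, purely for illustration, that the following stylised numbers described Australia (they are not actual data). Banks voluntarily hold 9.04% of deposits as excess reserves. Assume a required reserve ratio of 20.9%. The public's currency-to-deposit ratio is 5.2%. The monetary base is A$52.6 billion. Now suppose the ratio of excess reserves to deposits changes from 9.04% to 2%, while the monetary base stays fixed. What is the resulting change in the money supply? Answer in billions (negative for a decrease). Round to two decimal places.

Initially m₁ = (1 + 0.052) / (0.209 + 0.0904 + 0.052) ≈ 2.99374, so M₁ = 2.99374 × 52.6 ≈ 157.4707 billion.
After the change m₂ = (1 + 0.052) / (0.209 + 0.02 + 0.052) ≈ 3.74377, so M₂ = 3.74377 × 52.6 ≈ 196.9223 billion.
ΔM = M₂ − M₁ = 196.9223 − 157.4707 = 39.4516 billion.

A$39.45 billion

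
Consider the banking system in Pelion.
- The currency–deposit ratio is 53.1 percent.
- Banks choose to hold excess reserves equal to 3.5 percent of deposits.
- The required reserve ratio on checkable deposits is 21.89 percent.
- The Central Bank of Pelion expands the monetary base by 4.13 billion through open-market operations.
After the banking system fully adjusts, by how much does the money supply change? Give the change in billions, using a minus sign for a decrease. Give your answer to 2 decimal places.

The money multiplier is m = (1 + c) / (rr + e + c) = (1 + 0.531) / (0.2189 + 0.035 + 0.531) ≈ 1.9506.
The purchase adds 4.13 billion of base, so ΔM = m × ΔMB = 1.9506 × (+4.13) ≈ 8.056 billion.

8.06 billion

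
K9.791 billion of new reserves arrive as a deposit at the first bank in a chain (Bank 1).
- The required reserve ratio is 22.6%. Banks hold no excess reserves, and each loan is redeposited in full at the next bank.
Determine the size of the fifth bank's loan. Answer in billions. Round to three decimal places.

Each bank lends a fraction (1 − rr) = 0.7740 of the deposit it receives, so Bank 5 receives 9.791·0.7740^4 and lends 9.791·0.7740^5 ≈ 2.7198 billion.

K2.720 billion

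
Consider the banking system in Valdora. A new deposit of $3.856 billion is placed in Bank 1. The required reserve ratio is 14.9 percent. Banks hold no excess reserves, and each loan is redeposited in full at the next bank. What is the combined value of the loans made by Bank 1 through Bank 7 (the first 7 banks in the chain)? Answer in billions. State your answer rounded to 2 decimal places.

$14.90 billion

Bank i lends (1 − rr)^i of the original deposit: Bank 1 lends 3.856·0.8510 ≈ 3.2815, Bank 2 lends 3.856·0.8510² ≈ 2.7925, and so on.
Summing a geometric series: total = 3.856·[0.8510·(1 − 0.8510^7) / (1 − 0.8510)] ≈ 14.9047 billion.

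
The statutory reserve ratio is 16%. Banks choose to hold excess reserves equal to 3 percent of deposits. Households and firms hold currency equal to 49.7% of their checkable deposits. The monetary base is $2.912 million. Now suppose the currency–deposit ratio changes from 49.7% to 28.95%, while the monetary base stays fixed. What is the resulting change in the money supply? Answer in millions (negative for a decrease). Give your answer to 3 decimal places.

Initially m₁ = (1 + 0.497) / (0.16 + 0.03 + 0.497) ≈ 2.17904, so M₁ = 2.17904 × 2.912 ≈ 6.3454 million.
After the change m₂ = (1 + 0.2895) / (0.16 + 0.03 + 0.2895) ≈ 2.68926, so M₂ = 2.68926 × 2.912 ≈ 7.8311 million.
ΔM = M₂ − M₁ = 7.8311 − 6.3454 = 1.4857 million.

$1.486 million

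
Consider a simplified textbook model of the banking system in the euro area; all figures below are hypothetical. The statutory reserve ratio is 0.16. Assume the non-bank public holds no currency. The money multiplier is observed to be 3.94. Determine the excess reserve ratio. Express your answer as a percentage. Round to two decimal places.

Using m = 3.94. Since m = (1 + c)/(c + rr + e), the denominator satisfies c + rr + e = (1 + c)/m = (1 + 0) / 3.94 ≈ 0.253807.
With c = 0 and rr = 0.16, the excess reserve ratio is 0.253807 − 0 − 0.16 = 0.093807.

9.38%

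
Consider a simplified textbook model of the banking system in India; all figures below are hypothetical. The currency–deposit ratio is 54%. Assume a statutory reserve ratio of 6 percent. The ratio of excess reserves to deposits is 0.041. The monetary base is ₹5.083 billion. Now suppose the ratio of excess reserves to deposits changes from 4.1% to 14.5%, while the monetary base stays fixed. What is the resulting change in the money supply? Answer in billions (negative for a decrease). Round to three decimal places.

Initially m₁ = (1 + 0.54) / (0.06 + 0.041 + 0.54) ≈ 2.40250, so M₁ = 2.40250 × 5.083 ≈ 12.2119 billion.
After the change m₂ = (1 + 0.54) / (0.06 + 0.145 + 0.54) ≈ 2.06711, so M₂ = 2.06711 × 5.083 ≈ 10.5071 billion.
ΔM = M₂ − M₁ = 10.5071 − 12.2119 = -1.7048 billion.

-1.705 billion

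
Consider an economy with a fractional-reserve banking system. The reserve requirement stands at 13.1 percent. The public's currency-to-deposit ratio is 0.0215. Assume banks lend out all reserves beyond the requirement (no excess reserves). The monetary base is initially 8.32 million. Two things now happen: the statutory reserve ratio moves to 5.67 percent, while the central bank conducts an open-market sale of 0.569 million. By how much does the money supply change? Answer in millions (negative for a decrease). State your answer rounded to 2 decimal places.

Before: m₁ = (1 + 0.0215) / (0.131 + 0.0215) ≈ 6.6984, MB₁ = 8.32, so M₁ = 6.6984 × 8.32 ≈ 55.7307 million.
After: m₂ = (1 + 0.0215) / (0.0567 + 0.0215) ≈ 13.0627, MB₂ = 8.32 − 0.569 = 7.751, so M₂ = 13.0627 × 7.751 ≈ 101.249 million.
ΔM = M₂ − M₁ = 101.249 − 55.7307 = 45.5183 million.

45.52 million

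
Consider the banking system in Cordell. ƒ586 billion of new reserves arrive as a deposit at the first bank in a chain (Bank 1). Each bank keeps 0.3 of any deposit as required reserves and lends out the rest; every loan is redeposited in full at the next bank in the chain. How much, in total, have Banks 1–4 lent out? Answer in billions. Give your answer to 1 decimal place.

ƒ1039.0 billion

Bank i lends (1 − rr)^i of the original deposit: Bank 1 lends 586·0.7000 = 410.2000, Bank 2 lends 586·0.7000² = 287.1400, and so on.
Summing a geometric series: total = 586·[0.7000·(1 − 0.7000^4) / (1 − 0.7000)] = 1039.0366 billion.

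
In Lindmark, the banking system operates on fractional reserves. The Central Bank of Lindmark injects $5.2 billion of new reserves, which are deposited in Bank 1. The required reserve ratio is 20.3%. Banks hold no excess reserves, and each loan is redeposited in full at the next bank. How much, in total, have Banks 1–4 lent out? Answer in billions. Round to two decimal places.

$12.18 billion

Bank i lends (1 − rr)^i of the original deposit: Bank 1 lends 5.2·0.7970 = 4.1444, Bank 2 lends 5.2·0.7970² ≈ 3.3031, and so on.
Summing a geometric series: total = 5.2·[0.7970·(1 − 0.7970^4) / (1 − 0.7970)] ≈ 12.1782 billion.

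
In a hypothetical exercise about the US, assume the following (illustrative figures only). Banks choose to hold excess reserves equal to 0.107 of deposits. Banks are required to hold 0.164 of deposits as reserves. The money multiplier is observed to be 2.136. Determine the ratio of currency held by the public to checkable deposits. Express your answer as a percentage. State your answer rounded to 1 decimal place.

Using m = 2.136. From m = (1 + c)/(c + rr + e), rearranging gives 1 + c = m·(c + rr + e), so c·(1 − m) = m·(rr + e) − 1.
Hence c = [m·(rr + e) − 1]/(1 − m) = [2.136 × (0.164 + 0.107) − 1] / (1 − 2.136) ≈ 0.370725.

37.1%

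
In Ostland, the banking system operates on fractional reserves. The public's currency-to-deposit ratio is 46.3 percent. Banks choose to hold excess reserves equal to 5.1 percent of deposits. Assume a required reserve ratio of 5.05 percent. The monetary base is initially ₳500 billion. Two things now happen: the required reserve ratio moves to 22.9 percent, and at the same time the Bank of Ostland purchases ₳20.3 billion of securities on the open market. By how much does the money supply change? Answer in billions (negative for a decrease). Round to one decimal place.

Before: m₁ = (1 + 0.463) / (0.0505 + 0.051 + 0.463) ≈ 2.59167, MB₁ = 500, so M₁ = 2.59167 × 500 = 1295.835 billion.
After: m₂ = (1 + 0.463) / (0.229 + 0.051 + 0.463) ≈ 1.96904, MB₂ = 500 + 20.3 = 520.3, so M₂ = 1.96904 × 520.3 ≈ 1024.4915 billion.
ΔM = M₂ − M₁ = 1024.4915 − 1295.835 = -271.3435 billion.

-271.3 billion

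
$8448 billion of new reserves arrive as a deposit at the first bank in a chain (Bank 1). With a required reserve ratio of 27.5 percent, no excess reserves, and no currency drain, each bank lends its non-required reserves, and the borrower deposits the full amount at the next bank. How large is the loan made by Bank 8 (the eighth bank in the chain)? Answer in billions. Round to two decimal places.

Each bank lends a fraction (1 − rr) = 0.7250 of the deposit it receives, so Bank 8 receives 8448·0.7250^7 and lends 8448·0.7250^8 ≈ 644.8489 billion.

$644.85 billion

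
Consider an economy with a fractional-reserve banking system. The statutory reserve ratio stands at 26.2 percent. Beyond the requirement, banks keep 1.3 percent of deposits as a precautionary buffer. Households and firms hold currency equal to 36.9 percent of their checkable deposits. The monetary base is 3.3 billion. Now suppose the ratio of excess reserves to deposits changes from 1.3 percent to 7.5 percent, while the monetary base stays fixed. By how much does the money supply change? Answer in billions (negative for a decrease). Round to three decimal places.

Initially m₁ = (1 + 0.369) / (0.262 + 0.013 + 0.369) ≈ 2.12578, so M₁ = 2.12578 × 3.3 ≈ 7.0151 billion.
After the change m₂ = (1 + 0.369) / (0.262 + 0.075 + 0.369) ≈ 1.93909, so M₂ = 1.93909 × 3.3 ≈ 6.399 billion.
ΔM = M₂ − M₁ = 6.399 − 7.0151 = -0.6161 billion.

-0.616 billion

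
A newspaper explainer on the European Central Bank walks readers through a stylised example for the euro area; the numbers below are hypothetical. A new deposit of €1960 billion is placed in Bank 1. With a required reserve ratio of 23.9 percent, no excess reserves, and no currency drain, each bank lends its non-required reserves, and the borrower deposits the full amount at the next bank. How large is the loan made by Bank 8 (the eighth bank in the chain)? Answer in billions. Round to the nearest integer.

Each bank lends a fraction (1 − rr) = 0.7610 of the deposit it receives, so Bank 8 receives 1960·0.7610^7 and lends 1960·0.7610^8 ≈ 220.4618 billion.

€220 billion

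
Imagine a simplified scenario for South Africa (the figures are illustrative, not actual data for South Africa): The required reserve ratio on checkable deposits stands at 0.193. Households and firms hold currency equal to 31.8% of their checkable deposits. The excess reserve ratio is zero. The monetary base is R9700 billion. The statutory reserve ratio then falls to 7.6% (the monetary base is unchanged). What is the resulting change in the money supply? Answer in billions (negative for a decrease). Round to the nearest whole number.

Initially m₁ = (1 + 0.318) / (0.193 + 0.318) ≈ 2.57926, so M₁ = 2.57926 × 9700 = 25018.822 billion.
After the change m₂ = (1 + 0.318) / (0.076 + 0.318) ≈ 3.34518, so M₂ = 3.34518 × 9700 = 32448.246 billion.
ΔM = M₂ − M₁ = 32448.246 − 25018.822 = 7429.424 billion.

R7429 billion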